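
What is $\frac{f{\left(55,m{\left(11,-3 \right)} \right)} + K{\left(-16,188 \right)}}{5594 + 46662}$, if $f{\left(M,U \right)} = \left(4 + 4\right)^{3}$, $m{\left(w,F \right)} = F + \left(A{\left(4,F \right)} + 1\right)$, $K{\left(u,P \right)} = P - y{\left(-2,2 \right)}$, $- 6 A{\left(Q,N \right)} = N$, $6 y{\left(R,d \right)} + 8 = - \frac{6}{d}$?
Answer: $\frac{4211}{313536} \approx 0.013431$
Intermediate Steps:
$y{\left(R,d \right)} = - \frac{4}{3} - \frac{1}{d}$ ($y{\left(R,d \right)} = - \frac{4}{3} + \frac{\left(-6\right) \frac{1}{d}}{6} = - \frac{4}{3} - \frac{1}{d}$)
$A{\left(Q,N \right)} = - \frac{N}{6}$
$K{\left(u,P \right)} = \frac{11}{6} + P$ ($K{\left(u,P \right)} = P - \left(- \frac{4}{3} - \frac{1}{2}\right) = P - - \frac{11}{6} = P + \frac{11}{6} = \frac{11}{6} + P$)
$m{\left(w,F \right)} = 1 + \frac{5 F}{6}$ ($m{\left(w,F \right)} = F - \left(-1 + \frac{F}{6}\right) = 1 + \frac{5 F}{6}$)
$f{\left(M,U \right)} = 512$ ($f{\left(M,U \right)} = 8^{3} = 512$)
$\frac{f{\left(55,m{\left(11,-3 \right)} \right)} + K{\left(-16,188 \right)}}{5594 + 46662} = \frac{512 + \left(\frac{11}{6} + 188\right)}{5594 + 46662} = \frac{512 + \frac{1139}{6}}{52256} = \frac{4211}{6} \cdot \frac{1}{52256} = \frac{4211}{313536}$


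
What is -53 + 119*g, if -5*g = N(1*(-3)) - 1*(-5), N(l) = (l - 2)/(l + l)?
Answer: -1151/6 ≈ -191.83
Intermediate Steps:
N(l) = (-2 + l)/(2*l) (N(l) = (-2 + l)/((2*l)) = (-2 + l)*(1/(2*l)) = (-2 + l)/(2*l))
g = -7/6 (g = -((-2 + 1*(-3))/(2*((1*(-3)))) - 1*(-5))/5 = -((½)*(-2 - 3)/(-3) + 5)/5 = -((½)*(-⅓)*(-5) + 5)/5 = -(⅚ + 5)/5 = -⅕*35/6 = -7/6 ≈ -1.1667)
-53 + 119*g = -53 + 119*(-7/6) = -53 - 833/6 = -1151/6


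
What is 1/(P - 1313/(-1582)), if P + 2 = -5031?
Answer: -1582/7960893 ≈ -0.00019872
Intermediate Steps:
P = -5033 (P = -2 - 5031 = -5033)
1/(P - 1313/(-1582)) = 1/(-5033 - 1313/(-1582)) = 1/(-5033 - 1313*(-1/1582)) = 1/(-5033 + 1313/1582) = 1/(-7960893/1582) = -1582/7960893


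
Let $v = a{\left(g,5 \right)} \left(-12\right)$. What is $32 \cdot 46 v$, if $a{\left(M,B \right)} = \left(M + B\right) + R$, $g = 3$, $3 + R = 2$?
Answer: $-123648$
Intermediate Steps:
$R = -1$ ($R = -3 + 2 = -1$)
$a{\left(M,B \right)} = -1 + B + M$ ($a{\left(M,B \right)} = \left(M + B\right) - 1 = \left(B + M\right) - 1 = -1 + B + M$)
$v = -84$ ($v = \left(-1 + 5 + 3\right) \left(-12\right) = 7 \left(-12\right) = -84$)
$32 \cdot 46 v = 32 \cdot 46 \left(-84\right) = 1472 \left(-84\right) = -123648$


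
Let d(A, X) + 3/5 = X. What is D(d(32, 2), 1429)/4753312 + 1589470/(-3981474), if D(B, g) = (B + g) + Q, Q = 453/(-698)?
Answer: -13173972267801353/33024453307594560 ≈ -0.39892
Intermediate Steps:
Q = -453/698 (Q = 453*(-1/698) = -453/698 ≈ -0.64900)
d(A, X) = -⅗ + X
D(B, g) = -453/698 + B + g (D(B, g) = (B + g) - 453/698 = -453/698 + B + g)
D(d(32, 2), 1429)/4753312 + 1589470/(-3981474) = (-453/698 + (-⅗ + 2) + 1429)/4753312 + 1589470/(-3981474) = (-453/698 + 7/5 + 1429)*(1/4753312) + 1589470*(-1/3981474) = (4989831/3490)*(1/4753312) - 794735/1990737 = 4989831/16589058880 - 794735/1990737 = -13173972267801353/33024453307594560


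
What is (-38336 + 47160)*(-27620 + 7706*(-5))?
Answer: -583707600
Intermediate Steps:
(-38336 + 47160)*(-27620 + 7706*(-5)) = 8824*(-27620 - 38530) = 8824*(-66150) = -583707600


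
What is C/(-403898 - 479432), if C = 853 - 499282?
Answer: 498429/883330 ≈ 0.56426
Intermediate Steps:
C = -498429
C/(-403898 - 479432) = -498429/(-403898 - 479432) = -498429/(-883330) = -498429*(-1/883330) = 498429/883330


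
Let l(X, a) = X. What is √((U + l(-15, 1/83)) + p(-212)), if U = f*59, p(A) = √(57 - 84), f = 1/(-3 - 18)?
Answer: √(-7854 + 1323*I*√3)/21 ≈ 0.60932 + 4.2639*I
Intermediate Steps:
f = -1/21 (f = 1/(-21) = -1/21 ≈ -0.047619)
p(A) = 3*I*√3 (p(A) = √(-27) = 3*I*√3)
U = -59/21 (U = -1/21*59 = -59/21 ≈ -2.8095)
√((U + l(-15, 1/83)) + p(-212)) = √((-59/21 - 15) + 3*I*√3) = √(-374/21 + 3*I*√3)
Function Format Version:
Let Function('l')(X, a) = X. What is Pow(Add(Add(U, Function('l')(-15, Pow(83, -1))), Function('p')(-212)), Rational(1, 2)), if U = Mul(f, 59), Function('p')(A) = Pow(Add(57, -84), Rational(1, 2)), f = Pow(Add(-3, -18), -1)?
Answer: Mul(Rational(1, 21), Pow(Add(-7854, Mul(1323, I, Pow(3, Rational(1, 2)))), Rational(1, 2))) ≈ Add(0.60932, Mul(4.2639, I))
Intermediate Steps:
f = Rational(-1, 21) (f = Pow(-21, -1) = Rational(-1, 21) ≈ -0.047619)
Function('p')(A) = Mul(3, I, Pow(3, Rational(1, 2))) (Function('p')(A) = Pow(-27, Rational(1, 2)) = Mul(3, I, Pow(3, Rational(1, 2))))
U = Rational(-59, 21) (U = Mul(Rational(-1, 21), 59) = Rational(-59, 21) ≈ -2.8095)
Pow(Add(Add(U, Function('l')(-15, Pow(83, -1))), Function('p')(-212)), Rational(1, 2)) = Pow(Add(Add(Rational(-59, 21), -15), Mul(3, I, Pow(3, Rational(1, 2)))), Rational(1, 2)) = Pow(Add(Rational(-374, 21), Mul(3, I, Pow(3, Rational(1, 2)))), Rational(1, 2))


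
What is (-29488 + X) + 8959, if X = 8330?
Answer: -12199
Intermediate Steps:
(-29488 + X) + 8959 = (-29488 + 8330) + 8959 = -21158 + 8959 = -12199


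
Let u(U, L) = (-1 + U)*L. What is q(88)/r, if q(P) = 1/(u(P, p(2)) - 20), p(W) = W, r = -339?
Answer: -1/52206 ≈ -1.9155e-5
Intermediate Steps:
u(U, L) = L*(-1 + U)
q(P) = 1/(-22 + 2*P) (q(P) = 1/(2*(-1 + P) - 20) = 1/((-2 + 2*P) - 20) = 1/(-22 + 2*P))
q(88)/r = (1/(2*(-11 + 88)))/(-339) = ((½)/77)*(-1/339) = ((½)*(1/77))*(-1/339) = (1/154)*(-1/339) = -1/52206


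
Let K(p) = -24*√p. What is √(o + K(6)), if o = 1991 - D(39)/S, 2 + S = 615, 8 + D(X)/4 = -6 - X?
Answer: √(748286035 - 9018456*√6)/613 ≈ 43.961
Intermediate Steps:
D(X) = -56 - 4*X (D(X) = -32 + 4*(-6 - X) = -32 + (-24 - 4*X) = -56 - 4*X)
S = 613 (S = -2 + 615 = 613)
K(p) = -24*√p
o = 1220695/613 (o = 1991 - (-56 - 4*39)/613 = 1991 - (-56 - 156)/613 = 1991 - (-212)/613 = 1991 - 1*(-212/613) = 1991 + 212/613 = 1220695/613 ≈ 1991.3)
√(o + K(6)) = √(1220695/613 - 24*√6)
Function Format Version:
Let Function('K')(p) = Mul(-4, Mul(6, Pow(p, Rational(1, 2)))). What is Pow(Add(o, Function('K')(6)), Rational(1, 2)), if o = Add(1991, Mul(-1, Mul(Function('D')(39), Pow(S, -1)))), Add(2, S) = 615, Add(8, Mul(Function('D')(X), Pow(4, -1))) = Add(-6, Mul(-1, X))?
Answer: Mul(Rational(1, 613), Pow(Add(748286035, Mul(-9018456, Pow(6, Rational(1, 2)))), Rational(1, 2))) ≈ 43.961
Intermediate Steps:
Function('D')(X) = Add(-56, Mul(-4, X)) (Function('D')(X) = Add(-32, Mul(4, Add(-6, Mul(-1, X)))) = Add(-32, Add(-24, Mul(-4, X))) = Add(-56, Mul(-4, X)))
S = 613 (S = Add(-2, 615) = 613)
Function('K')(p) = Mul(-24, Pow(p, Rational(1, 2)))
o = Rational(1220695, 613) (o = Add(1991, Mul(-1, Mul(Add(-56, Mul(-4, 39)), Pow(613, -1)))) = Add(1991, Mul(-1, Mul(Add(-56, -156), Rational(1, 613)))) = Add(1991, Mul(-1, Mul(-212, Rational(1, 613)))) = Add(1991, Mul(-1, Rational(-212, 613))) = Add(1991, Rational(212, 613)) = Rational(1220695, 613) ≈ 1991.3)
Pow(Add(o, Function('K')(6)), Rational(1, 2)) = Pow(Add(Rational(1220695, 613), Mul(-24, Pow(6, Rational(1, 2)))), Rational(1, 2))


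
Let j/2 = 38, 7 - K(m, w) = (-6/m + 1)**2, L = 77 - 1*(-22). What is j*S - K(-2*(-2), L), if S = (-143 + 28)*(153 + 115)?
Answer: -9369307/4 ≈ -2.3423e+6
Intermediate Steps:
L = 99 (L = 77 + 22 = 99)
K(m, w) = 7 - (1 - 6/m)**2 (K(m, w) = 7 - (-6/m + 1)**2 = 7 - (1 - 6/m)**2)
S = -30820 (S = -115*268 = -30820)
j = 76 (j = 2*38 = 76)
j*S - K(-2*(-2), L) = 76*(-30820) - (7 - (-6 - 2*(-2))**2/(-2*(-2))**2) = -2342320 - (7 - 1*(-6 + 4)**2/4**2) = -2342320 - (7 - 1*1/16*(-2)**2) = -2342320 - (7 - 1*1/16*4) = -2342320 - (7 - 1/4) = -2342320 - 1*27/4 = -2342320 - 27/4 = -9369307/4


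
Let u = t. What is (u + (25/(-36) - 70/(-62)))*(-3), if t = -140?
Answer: 155755/372 ≈ 418.70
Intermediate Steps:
u = -140
(u + (25/(-36) - 70/(-62)))*(-3) = (-140 + (25/(-36) - 70/(-62)))*(-3) = (-140 + (25*(-1/36) - 70*(-1/62)))*(-3) = (-140 + (-25/36 + 35/31))*(-3) = (-140 + 485/1116)*(-3) = -155755/1116*(-3) = 155755/372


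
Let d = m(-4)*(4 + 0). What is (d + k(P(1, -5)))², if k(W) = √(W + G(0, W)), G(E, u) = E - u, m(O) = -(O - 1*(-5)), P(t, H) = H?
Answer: 16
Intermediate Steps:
m(O) = -5 - O (m(O) = -(O + 5) = -(5 + O) = -5 - O)
k(W) = 0 (k(W) = √(W + (0 - W)) = √(W - W) = √0 = 0)
d = -4 (d = (-5 - 1*(-4))*(4 + 0) = (-5 + 4)*4 = -1*4 = -4)
(d + k(P(1, -5)))² = (-4 + 0)² = (-4)² = 16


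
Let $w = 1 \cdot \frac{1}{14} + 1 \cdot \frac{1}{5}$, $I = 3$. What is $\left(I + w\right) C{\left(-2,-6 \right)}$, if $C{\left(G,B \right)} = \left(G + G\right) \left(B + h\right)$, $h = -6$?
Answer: $\frac{5496}{35} \approx 157.03$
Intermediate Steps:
$w = \frac{19}{70}$ ($w = 1 \cdot \frac{1}{14} + 1 \cdot \frac{1}{5} = \frac{1}{14} + \frac{1}{5} = \frac{19}{70} \approx 0.27143$)
$C{\left(G,B \right)} = 2 G \left(-6 + B\right)$ ($C{\left(G,B \right)} = \left(G + G\right) \left(B - 6\right) = 2 G \left(-6 + B\right)$)
$\left(I + w\right) C{\left(-2,-6 \right)} = \left(3 + \frac{19}{70}\right) 2 \left(-2\right) \left(-6 - 6\right) = \frac{229 \cdot 2 \left(-2\right) \left(-12\right)}{70} = \frac{229}{70} \cdot 48 = \frac{5496}{35}$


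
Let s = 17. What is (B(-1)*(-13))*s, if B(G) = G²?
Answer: -221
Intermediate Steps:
(B(-1)*(-13))*s = ((-1)²*(-13))*17 = (1*(-13))*17 = -13*17 = -221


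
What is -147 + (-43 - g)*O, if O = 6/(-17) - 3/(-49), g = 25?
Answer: -6231/49 ≈ -127.16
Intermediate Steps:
O = -243/833 (O = 6*(-1/17) - 3*(-1/49) = -6/17 + 3/49 = -243/833 ≈ -0.29172)
-147 + (-43 - g)*O = -147 + (-43 - 1*25)*(-243/833) = -147 + (-43 - 25)*(-243/833) = -147 - 68*(-243/833) = -147 + 972/49 = -6231/49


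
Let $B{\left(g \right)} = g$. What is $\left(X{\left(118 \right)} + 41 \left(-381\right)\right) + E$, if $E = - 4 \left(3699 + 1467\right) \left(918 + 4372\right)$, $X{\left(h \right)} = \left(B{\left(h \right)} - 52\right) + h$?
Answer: $-109327997$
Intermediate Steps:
$X{\left(h \right)} = -52 + 2 h$ ($X{\left(h \right)} = \left(h - 52\right) + h = \left(-52 + h\right) + h = -52 + 2 h$)
$E = -109312560$ ($E = - 4 \cdot 5166 \cdot 5290 = \left(-4\right) 27328140 = -109312560$)
$\left(X{\left(118 \right)} + 41 \left(-381\right)\right) + E = \left(\left(-52 + 2 \cdot 118\right) + 41 \left(-381\right)\right) - 109312560 = \left(\left(-52 + 236\right) - 15621\right) - 109312560 = \left(184 - 15621\right) - 109312560 = -15437 - 109312560 = -109327997$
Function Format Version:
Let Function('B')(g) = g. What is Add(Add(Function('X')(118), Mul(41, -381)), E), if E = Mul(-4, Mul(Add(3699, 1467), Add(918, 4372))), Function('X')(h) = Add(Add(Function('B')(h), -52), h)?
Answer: -109327997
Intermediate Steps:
Function('X')(h) = Add(-52, Mul(2, h)) (Function('X')(h) = Add(Add(h, -52), h) = Add(Add(-52, h), h) = Add(-52, Mul(2, h)))
E = -109312560 (E = Mul(-4, Mul(5166, 5290)) = Mul(-4, 27328140) = -109312560)
Add(Add(Function('X')(118), Mul(41, -381)), E) = Add(Add(Add(-52, Mul(2, 118)), Mul(41, -381)), -109312560) = Add(Add(Add(-52, 236), -15621), -109312560) = Add(Add(184, -15621), -109312560) = Add(-15437, -109312560) = -109327997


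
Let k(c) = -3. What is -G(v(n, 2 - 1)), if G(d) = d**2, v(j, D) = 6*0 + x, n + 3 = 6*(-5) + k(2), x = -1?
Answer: -1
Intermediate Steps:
n = -36 (n = -3 + (6*(-5) - 3) = -3 + (-30 - 3) = -3 - 33 = -36)
v(j, D) = -1 (v(j, D) = 6*0 - 1 = 0 - 1 = -1)
-G(v(n, 2 - 1)) = -1*(-1)**2 = -1*1 = -1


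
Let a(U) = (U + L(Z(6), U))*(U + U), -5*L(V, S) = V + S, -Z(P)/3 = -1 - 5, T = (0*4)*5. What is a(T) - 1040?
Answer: -1040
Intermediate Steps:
T = 0 (T = 0*5 = 0)
Z(P) = 18 (Z(P) = -3*(-1 - 5) = -3*(-6) = 18)
L(V, S) = -S/5 - V/5 (L(V, S) = -(V + S)/5 = -(S + V)/5 = -S/5 - V/5)
a(U) = 2*U*(-18/5 + 4*U/5) (a(U) = (U + (-U/5 - ⅕*18))*(U + U) = (U + (-U/5 - 18/5))*(2*U) = (U + (-18/5 - U/5))*(2*U) = (-18/5 + 4*U/5)*(2*U) = 2*U*(-18/5 + 4*U/5))
a(T) - 1040 = (⅘)*0*(-9 + 2*0) - 1040 = (⅘)*0*(-9 + 0) - 1040 = (⅘)*0*(-9) - 1040 = 0 - 1040 = -1040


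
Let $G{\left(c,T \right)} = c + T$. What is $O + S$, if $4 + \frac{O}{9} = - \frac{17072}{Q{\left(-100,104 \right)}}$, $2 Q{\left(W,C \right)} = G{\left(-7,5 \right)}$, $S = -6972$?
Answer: $146640$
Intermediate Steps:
$G{\left(c,T \right)} = T + c$
$Q{\left(W,C \right)} = -1$ ($Q{\left(W,C \right)} = \frac{5 - 7}{2} = \frac{1}{2} \left(-2\right) = -1$)
$O = 153612$ ($O = -36 + 9 \left(- \frac{17072}{-1}\right) = -36 + 9 \left(\left(-17072\right) \left(-1\right)\right) = -36 + 9 \cdot 17072 = -36 + 153648 = 153612$)
$O + S = 153612 - 6972 = 146640$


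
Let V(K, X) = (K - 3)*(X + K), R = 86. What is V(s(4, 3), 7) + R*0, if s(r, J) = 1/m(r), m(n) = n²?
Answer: -5311/256 ≈ -20.746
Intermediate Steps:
s(r, J) = r⁻² (s(r, J) = 1/(r²) = r⁻²)
V(K, X) = (-3 + K)*(K + X)
V(s(4, 3), 7) + R*0 = ((4⁻²)² - 3/4² - 3*7 + 7/4²) + 86*0 = ((1/16)² - 3*1/16 - 21 + (1/16)*7) + 0 = (1/256 - 3/16 - 21 + 7/16) + 0 = -5311/256 + 0 = -5311/256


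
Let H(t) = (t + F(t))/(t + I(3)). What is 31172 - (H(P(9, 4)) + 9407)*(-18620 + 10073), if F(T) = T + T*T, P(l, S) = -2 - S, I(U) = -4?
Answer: 402061441/5 ≈ 8.0412e+7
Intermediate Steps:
F(T) = T + T²
H(t) = (t + t*(1 + t))/(-4 + t) (H(t) = (t + t*(1 + t))/(t - 4) = (t + t*(1 + t))/(-4 + t))
31172 - (H(P(9, 4)) + 9407)*(-18620 + 10073) = 31172 - ((-2 - 1*4)*(2 + (-2 - 1*4))/(-4 + (-2 - 1*4)) + 9407)*(-18620 + 10073) = 31172 - ((-2 - 4)*(2 + (-2 - 4))/(-4 + (-2 - 4)) + 9407)*(-8547) = 31172 - (-6*(2 - 6)/(-4 - 6) + 9407)*(-8547) = 31172 - (-6*(-4)/(-10) + 9407)*(-8547) = 31172 - (-6*(-⅒)*(-4) + 9407)*(-8547) = 31172 - (-12/5 + 9407)*(-8547) = 31172 - 47023*(-8547)/5 = 31172 - 1*(-401905581/5) = 31172 + 401905581/5 = 402061441/5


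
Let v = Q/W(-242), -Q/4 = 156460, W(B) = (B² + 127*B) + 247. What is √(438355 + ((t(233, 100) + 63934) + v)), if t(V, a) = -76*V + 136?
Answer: √7797827140437/4011 ≈ 696.20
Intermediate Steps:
t(V, a) = 136 - 76*V
W(B) = 247 + B² + 127*B
Q = -625840 (Q = -4*156460 = -625840)
v = -625840/28077 (v = -625840/(247 + (-242)² + 127*(-242)) = -625840/(247 + 58564 - 30734) = -625840/28077 ≈ -22.290)
√(438355 + ((t(233, 100) + 63934) + v)) = √(438355 + (((136 - 76*233) + 63934) - 625840/28077)) = √(438355 + (((136 - 17708) + 63934) - 625840/28077)) = √(438355 + ((-17572 + 63934) - 625840/28077)) = √(438355 + (46362 - 625840/28077)) = √(438355 + 1301080034/28077) = √(13608773369/28077) = √7797827140437/4011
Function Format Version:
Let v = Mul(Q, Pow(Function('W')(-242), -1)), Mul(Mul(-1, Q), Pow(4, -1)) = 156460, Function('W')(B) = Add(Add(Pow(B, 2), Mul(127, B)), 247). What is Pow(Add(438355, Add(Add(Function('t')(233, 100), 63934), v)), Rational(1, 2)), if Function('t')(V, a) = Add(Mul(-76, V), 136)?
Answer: Mul(Rational(1, 4011), Pow(7797827140437, Rational(1, 2))) ≈ 696.20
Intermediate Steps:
Function('t')(V, a) = Add(136, Mul(-76, V))
Function('W')(B) = Add(247, Pow(B, 2), Mul(127, B))
Q = -625840 (Q = Mul(-4, 156460) = -625840)
v = Rational(-625840, 28077) (v = Mul(-625840, Pow(Add(247, Pow(-242, 2), Mul(127, -242)), -1)) = Mul(-625840, Pow(Add(247, 58564, -30734), -1)) = Mul(-625840, Pow(28077, -1)) = Mul(-625840, Rational(1, 28077)) = Rational(-625840, 28077) ≈ -22.290)
Pow(Add(438355, Add(Add(Function('t')(233, 100), 63934), v)), Rational(1, 2)) = Pow(Add(438355, Add(Add(Add(136, Mul(-76, 233)), 63934), Rational(-625840, 28077))), Rational(1, 2)) = Pow(Add(438355, Add(Add(Add(136, -17708), 63934), Rational(-625840, 28077))), Rational(1, 2)) = Pow(Add(438355, Add(Add(-17572, 63934), Rational(-625840, 28077))), Rational(1, 2)) = Pow(Add(438355, Add(46362, Rational(-625840, 28077))), Rational(1, 2)) = Pow(Add(438355, Rational(1301080034, 28077)), Rational(1, 2)) = Pow(Rational(13608773369, 28077), Rational(1, 2)) = Mul(Rational(1, 4011), Pow(7797827140437, Rational(1, 2)))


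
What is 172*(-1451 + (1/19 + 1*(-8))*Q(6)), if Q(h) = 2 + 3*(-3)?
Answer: -4560064/19 ≈ -2.4000e+5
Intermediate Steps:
Q(h) = -7 (Q(h) = 2 - 9 = -7)
172*(-1451 + (1/19 + 1*(-8))*Q(6)) = 172*(-1451 + (1/19 + 1*(-8))*(-7)) = 172*(-1451 + (1/19 - 8)*(-7)) = 172*(-1451 - 151/19*(-7)) = 172*(-1451 + 1057/19) = 172*(-26512/19) = -4560064/19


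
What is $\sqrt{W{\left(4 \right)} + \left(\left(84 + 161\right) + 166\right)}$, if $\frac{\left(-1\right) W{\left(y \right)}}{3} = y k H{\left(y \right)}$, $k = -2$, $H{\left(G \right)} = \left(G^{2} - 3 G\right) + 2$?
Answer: $\sqrt{555} \approx 23.558$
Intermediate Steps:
$H{\left(G \right)} = 2 + G^{2} - 3 G$
$W{\left(y \right)} = 6 y \left(2 + y^{2} - 3 y\right)$ ($W{\left(y \right)} = - 3 y \left(-2\right) \left(2 + y^{2} - 3 y\right) = - 3 - 2 y \left(2 + y^{2} - 3 y\right) = - 3 \left(- 2 y \left(2 + y^{2} - 3 y\right)\right) = 6 y \left(2 + y^{2} - 3 y\right)$)
$\sqrt{W{\left(4 \right)} + \left(\left(84 + 161\right) + 166\right)} = \sqrt{6 \cdot 4 \left(2 + 4^{2} - 12\right) + \left(\left(84 + 161\right) + 166\right)} = \sqrt{6 \cdot 4 \left(2 + 16 - 12\right) + \left(245 + 166\right)} = \sqrt{6 \cdot 4 \cdot 6 + 411} = \sqrt{144 + 411} = \sqrt{555}$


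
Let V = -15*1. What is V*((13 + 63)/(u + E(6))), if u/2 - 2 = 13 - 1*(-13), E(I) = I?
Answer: -570/31 ≈ -18.387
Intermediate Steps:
u = 56 (u = 4 + 2*(13 - 1*(-13)) = 4 + 2*(13 + 13) = 4 + 2*26 = 4 + 52 = 56)
V = -15
V*((13 + 63)/(u + E(6))) = -15*(13 + 63)/(56 + 6) = -1140/62 = -15*38/31 = -570/31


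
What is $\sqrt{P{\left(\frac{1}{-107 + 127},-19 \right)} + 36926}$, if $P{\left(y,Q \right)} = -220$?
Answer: $\sqrt{36706} \approx 191.59$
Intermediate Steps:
$\sqrt{P{\left(\frac{1}{-107 + 127},-19 \right)} + 36926} = \sqrt{-220 + 36926} = \sqrt{36706}$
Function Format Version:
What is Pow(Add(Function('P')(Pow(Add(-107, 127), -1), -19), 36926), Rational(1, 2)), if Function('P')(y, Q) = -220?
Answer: Pow(36706, Rational(1, 2)) ≈ 191.59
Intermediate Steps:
Pow(Add(Function('P')(Pow(Add(-107, 127), -1), -19), 36926), Rational(1, 2)) = Pow(Add(-220, 36926), Rational(1, 2)) = Pow(36706, Rational(1, 2))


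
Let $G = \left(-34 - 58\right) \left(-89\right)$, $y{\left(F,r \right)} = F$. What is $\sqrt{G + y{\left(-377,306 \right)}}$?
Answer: $\sqrt{7811} \approx 88.38$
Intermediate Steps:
$G = 8188$ ($G = \left(-92\right) \left(-89\right) = 8188$)
$\sqrt{G + y{\left(-377,306 \right)}} = \sqrt{8188 - 377} = \sqrt{7811}$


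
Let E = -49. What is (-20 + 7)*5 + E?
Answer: -114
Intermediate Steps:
(-20 + 7)*5 + E = (-20 + 7)*5 - 49 = -13*5 - 49 = -65 - 49 = -114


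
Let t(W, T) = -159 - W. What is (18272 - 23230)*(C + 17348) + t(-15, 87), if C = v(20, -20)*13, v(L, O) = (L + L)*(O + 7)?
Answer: -52495448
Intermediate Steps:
v(L, O) = 2*L*(7 + O) (v(L, O) = (2*L)*(7 + O) = 2*L*(7 + O))
C = -6760 (C = (2*20*(7 - 20))*13 = (2*20*(-13))*13 = -520*13 = -6760)
(18272 - 23230)*(C + 17348) + t(-15, 87) = (18272 - 23230)*(-6760 + 17348) + (-159 - 1*(-15)) = -4958*10588 + (-159 + 15) = -52495304 - 144 = -52495448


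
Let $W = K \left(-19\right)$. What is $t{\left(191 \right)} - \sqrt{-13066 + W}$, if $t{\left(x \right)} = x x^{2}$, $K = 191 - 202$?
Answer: $6967871 - i \sqrt{12857} \approx 6.9679 \cdot 10^{6} - 113.39 i$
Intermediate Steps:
$K = -11$ ($K = 191 - 202 = -11$)
$W = 209$ ($W = \left(-11\right) \left(-19\right) = 209$)
$t{\left(x \right)} = x^{3}$
$t{\left(191 \right)} - \sqrt{-13066 + W} = 191^{3} - \sqrt{-13066 + 209} = 6967871 - \sqrt{-12857} = 6967871 - i \sqrt{12857}$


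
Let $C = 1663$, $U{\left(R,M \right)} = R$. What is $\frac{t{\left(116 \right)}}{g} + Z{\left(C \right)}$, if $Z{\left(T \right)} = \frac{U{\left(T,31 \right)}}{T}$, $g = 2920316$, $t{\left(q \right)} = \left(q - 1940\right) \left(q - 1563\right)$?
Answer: $\frac{1389911}{730079} \approx 1.9038$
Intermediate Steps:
$t{\left(q \right)} = \left(-1940 + q\right) \left(-1563 + q\right)$
$Z{\left(T \right)} = 1$ ($Z{\left(T \right)} = \frac{T}{T} = 1$)
$\frac{t{\left(116 \right)}}{g} + Z{\left(C \right)} = \frac{3032220 + 116^{2} - 406348}{2920316} + 1 = \left(3032220 + 13456 - 406348\right) \frac{1}{2920316} + 1 = 2639328 \cdot \frac{1}{2920316} + 1 = \frac{659832}{730079} + 1 = \frac{1389911}{730079}$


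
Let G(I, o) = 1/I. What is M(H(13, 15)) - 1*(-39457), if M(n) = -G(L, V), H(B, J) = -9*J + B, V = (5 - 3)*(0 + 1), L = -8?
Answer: 315657/8 ≈ 39457.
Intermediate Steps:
V = 2 (V = 2*1 = 2)
H(B, J) = B - 9*J
M(n) = ⅛ (M(n) = -1/(-8) = -1*(-⅛) = ⅛)
M(H(13, 15)) - 1*(-39457) = ⅛ - 1*(-39457) = ⅛ + 39457 = 315657/8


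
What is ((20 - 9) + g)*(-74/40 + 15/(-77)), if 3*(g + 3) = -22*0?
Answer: -6298/385 ≈ -16.358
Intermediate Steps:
g = -3 (g = -3 + (-22*0)/3 = -3 + (⅓)*0 = -3 + 0 = -3)
((20 - 9) + g)*(-74/40 + 15/(-77)) = ((20 - 9) - 3)*(-74/40 + 15/(-77)) = (11 - 3)*(-74*1/40 + 15*(-1/77)) = 8*(-37/20 - 15/77) = 8*(-3149/1540) = -6298/385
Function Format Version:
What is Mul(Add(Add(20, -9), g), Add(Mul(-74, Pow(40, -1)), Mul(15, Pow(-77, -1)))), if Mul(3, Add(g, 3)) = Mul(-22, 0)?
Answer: Rational(-6298, 385) ≈ -16.358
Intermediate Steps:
g = -3 (g = Add(-3, Mul(Rational(1, 3), Mul(-22, 0))) = Add(-3, Mul(Rational(1, 3), 0)) = Add(-3, 0) = -3)
Mul(Add(Add(20, -9), g), Add(Mul(-74, Pow(40, -1)), Mul(15, Pow(-77, -1)))) = Mul(Add(Add(20, -9), -3), Add(Mul(-74, Pow(40, -1)), Mul(15, Pow(-77, -1)))) = Mul(Add(11, -3), Add(Mul(-74, Rational(1, 40)), Mul(15, Rational(-1, 77)))) = Mul(8, Add(Rational(-37, 20), Rational(-15, 77))) = Mul(8, Rational(-3149, 1540)) = Rational(-6298, 385)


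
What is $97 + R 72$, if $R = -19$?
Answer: $-1271$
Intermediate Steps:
$97 + R 72 = 97 - 1368 = -1271$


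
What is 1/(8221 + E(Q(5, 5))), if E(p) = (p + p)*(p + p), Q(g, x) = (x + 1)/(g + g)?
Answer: 25/205561 ≈ 0.00012162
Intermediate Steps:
Q(g, x) = (1 + x)/(2*g) (Q(g, x) = (1 + x)/((2*g)) = (1 + x)*(1/(2*g)) = (1 + x)/(2*g))
E(p) = 4*p² (E(p) = (2*p)*(2*p) = 4*p²)
1/(8221 + E(Q(5, 5))) = 1/(8221 + 4*((½)*(1 + 5)/5)²) = 1/(8221 + 4*((½)*(⅕)*6)²) = 1/(8221 + 4*(⅗)²) = 1/(8221 + 4*(9/25)) = 1/(8221 + 36/25) = 1/(205561/25) = 25/205561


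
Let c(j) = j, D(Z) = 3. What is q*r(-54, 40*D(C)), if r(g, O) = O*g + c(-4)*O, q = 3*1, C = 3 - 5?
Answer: -20880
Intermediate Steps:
C = -2
q = 3
r(g, O) = -4*O + O*g (r(g, O) = O*g - 4*O = -4*O + O*g)
q*r(-54, 40*D(C)) = 3*((40*3)*(-4 - 54)) = 3*(120*(-58)) = 3*(-6960) = -20880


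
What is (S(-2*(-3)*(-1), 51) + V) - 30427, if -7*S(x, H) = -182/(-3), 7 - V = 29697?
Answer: -180377/3 ≈ -60126.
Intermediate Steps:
V = -29690 (V = 7 - 1*29697 = 7 - 29697 = -29690)
S(x, H) = -26/3 (S(x, H) = -(-26)/(-3) = -(-26)*(-1)/3 = -⅐*182/3 = -26/3)
(S(-2*(-3)*(-1), 51) + V) - 30427 = (-26/3 - 29690) - 30427 = -89096/3 - 30427 = -180377/3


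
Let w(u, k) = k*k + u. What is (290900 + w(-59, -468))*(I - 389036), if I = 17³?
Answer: -195850873395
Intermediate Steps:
I = 4913
w(u, k) = u + k² (w(u, k) = k² + u = u + k²)
(290900 + w(-59, -468))*(I - 389036) = (290900 + (-59 + (-468)²))*(4913 - 389036) = (290900 + (-59 + 219024))*(-384123) = (290900 + 218965)*(-384123) = 509865*(-384123) = -195850873395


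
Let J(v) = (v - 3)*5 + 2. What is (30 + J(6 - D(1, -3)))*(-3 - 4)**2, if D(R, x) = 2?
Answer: 1813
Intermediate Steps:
J(v) = -13 + 5*v (J(v) = (-3 + v)*5 + 2 = (-15 + 5*v) + 2 = -13 + 5*v)
(30 + J(6 - D(1, -3)))*(-3 - 4)**2 = (30 + (-13 + 5*(6 - 1*2)))*(-3 - 4)**2 = (30 + (-13 + 5*(6 - 2)))*(-7)**2 = (30 + (-13 + 5*4))*49 = (30 + (-13 + 20))*49 = (30 + 7)*49 = 37*49 = 1813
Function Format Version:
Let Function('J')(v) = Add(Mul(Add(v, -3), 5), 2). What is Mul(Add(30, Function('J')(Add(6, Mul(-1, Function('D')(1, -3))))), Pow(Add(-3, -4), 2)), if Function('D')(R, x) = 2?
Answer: 1813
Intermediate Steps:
Function('J')(v) = Add(-13, Mul(5, v)) (Function('J')(v) = Add(Mul(Add(-3, v), 5), 2) = Add(Add(-15, Mul(5, v)), 2) = Add(-13, Mul(5, v)))
Mul(Add(30, Function('J')(Add(6, Mul(-1, Function('D')(1, -3))))), Pow(Add(-3, -4), 2)) = Mul(Add(30, Add(-13, Mul(5, Add(6, Mul(-1, 2))))), Pow(Add(-3, -4), 2)) = Mul(Add(30, Add(-13, Mul(5, Add(6, -2)))), Pow(-7, 2)) = Mul(Add(30, Add(-13, Mul(5, 4))), 49) = Mul(Add(30, Add(-13, 20)), 49) = Mul(Add(30, 7), 49) = Mul(37, 49) = 1813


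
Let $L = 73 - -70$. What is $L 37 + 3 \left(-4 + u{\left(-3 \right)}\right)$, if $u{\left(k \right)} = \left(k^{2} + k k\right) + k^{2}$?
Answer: $5360$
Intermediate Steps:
$L = 143$ ($L = 73 + 70 = 143$)
$u{\left(k \right)} = 3 k^{2}$ ($u{\left(k \right)} = \left(k^{2} + k^{2}\right) + k^{2} = 2 k^{2} + k^{2} = 3 k^{2}$)
$L 37 + 3 \left(-4 + u{\left(-3 \right)}\right) = 143 \cdot 37 + 3 \left(-4 + 3 \left(-3\right)^{2}\right) = 5291 + 3 \left(-4 + 3 \cdot 9\right) = 5291 + 3 \left(-4 + 27\right) = 5291 + 3 \cdot 23 = 5291 + 69 = 5360$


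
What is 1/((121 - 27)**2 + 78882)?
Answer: 1/87718 ≈ 1.1400e-5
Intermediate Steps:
1/((121 - 27)**2 + 78882) = 1/(94**2 + 78882) = 1/(8836 + 78882) = 1/87718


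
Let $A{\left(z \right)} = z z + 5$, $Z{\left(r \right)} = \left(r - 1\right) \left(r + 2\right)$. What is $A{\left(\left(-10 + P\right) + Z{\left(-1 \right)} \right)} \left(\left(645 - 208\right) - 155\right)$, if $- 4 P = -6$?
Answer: $\frac{65001}{2} \approx 32501.0$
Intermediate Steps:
$P = \frac{3}{2}$ ($P = \left(- \frac{1}{4}\right) \left(-6\right) = \frac{3}{2} \approx 1.5$)
$Z{\left(r \right)} = \left(-1 + r\right) \left(2 + r\right)$
$A{\left(z \right)} = 5 + z^{2}$ ($A{\left(z \right)} = z^{2} + 5 = 5 + z^{2}$)
$A{\left(\left(-10 + P\right) + Z{\left(-1 \right)} \right)} \left(\left(645 - 208\right) - 155\right) = \left(5 + \left(\left(-10 + \frac{3}{2}\right) - \left(3 - 1\right)\right)^{2}\right) \left(\left(645 - 208\right) - 155\right) = \left(5 + \left(- \frac{17}{2} - 2\right)^{2}\right) \left(\left(645 - 208\right) - 155\right) = \left(5 + \left(- \frac{17}{2} - 2\right)^{2}\right) \left(437 - 155\right) = \left(5 + \left(- \frac{21}{2}\right)^{2}\right) 282 = \left(5 + \frac{441}{4}\right) 282 = \frac{461}{4} \cdot 282 = \frac{65001}{2}$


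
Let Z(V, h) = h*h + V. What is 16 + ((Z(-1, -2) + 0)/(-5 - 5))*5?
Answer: 29/2 ≈ 14.500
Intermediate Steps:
Z(V, h) = V + h² (Z(V, h) = h² + V = V + h²)
16 + ((Z(-1, -2) + 0)/(-5 - 5))*5 = 16 + (((-1 + (-2)²) + 0)/(-5 - 5))*5 = 16 + (((-1 + 4) + 0)/(-10))*5 = 16 + ((3 + 0)*(-⅒))*5 = 16 + (3*(-⅒))*5 = 16 - 3/10*5 = 16 - 3/2 = 29/2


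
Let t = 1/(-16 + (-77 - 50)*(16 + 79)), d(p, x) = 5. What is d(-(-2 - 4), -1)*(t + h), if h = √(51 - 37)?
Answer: -5/12081 + 5*√14 ≈ 18.708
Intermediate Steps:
t = -1/12081 (t = 1/(-16 - 127*95) = 1/(-16 - 12065) = 1/(-12081) = -1/12081 ≈ -8.2775e-5)
h = √14 ≈ 3.7417
d(-(-2 - 4), -1)*(t + h) = 5*(-1/12081 + √14) = -5/12081 + 5*√14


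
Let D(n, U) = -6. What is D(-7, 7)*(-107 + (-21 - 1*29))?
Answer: 942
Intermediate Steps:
D(-7, 7)*(-107 + (-21 - 1*29)) = -6*(-107 + (-21 - 1*29)) = -6*(-107 + (-21 - 29)) = -6*(-107 - 50) = -6*(-157) = 942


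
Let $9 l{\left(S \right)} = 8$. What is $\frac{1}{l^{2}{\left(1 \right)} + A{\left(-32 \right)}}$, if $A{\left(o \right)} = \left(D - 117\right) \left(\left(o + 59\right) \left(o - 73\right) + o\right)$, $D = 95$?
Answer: $\frac{81}{5109058} \approx 1.5854 \cdot 10^{-5}$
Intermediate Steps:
$l{\left(S \right)} = \frac{8}{9}$ ($l{\left(S \right)} = \frac{1}{9} \cdot 8 = \frac{8}{9}$)
$A{\left(o \right)} = - 22 o - 22 \left(-73 + o\right) \left(59 + o\right)$ ($A{\left(o \right)} = \left(95 - 117\right) \left(\left(o + 59\right) \left(o - 73\right) + o\right) = - 22 \left(\left(59 + o\right) \left(-73 + o\right) + o\right) = - 22 \left(\left(-73 + o\right) \left(59 + o\right) + o\right) = - 22 \left(o + \left(-73 + o\right) \left(59 + o\right)\right) = - 22 o - 22 \left(-73 + o\right) \left(59 + o\right)$)
$\frac{1}{l^{2}{\left(1 \right)} + A{\left(-32 \right)}} = \frac{1}{\left(\frac{8}{9}\right)^{2} + \left(94754 - 22 \left(-32\right)^{2} + 286 \left(-32\right)\right)} = \frac{1}{\frac{64}{81} - -63074} = \frac{1}{\frac{64}{81} + 63074} = \frac{1}{\frac{5109058}{81}} = \frac{81}{5109058}$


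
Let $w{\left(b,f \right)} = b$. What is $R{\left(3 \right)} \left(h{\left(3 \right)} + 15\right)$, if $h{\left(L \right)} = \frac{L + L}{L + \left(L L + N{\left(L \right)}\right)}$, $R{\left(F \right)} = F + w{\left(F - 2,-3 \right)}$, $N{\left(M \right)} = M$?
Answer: $\frac{308}{5} \approx 61.6$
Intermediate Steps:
$R{\left(F \right)} = -2 + 2 F$ ($R{\left(F \right)} = F + \left(F - 2\right) = F + \left(-2 + F\right) = -2 + 2 F$)
$h{\left(L \right)} = \frac{2 L}{L^{2} + 2 L}$ ($h{\left(L \right)} = \frac{L + L}{L + \left(L L + L\right)} = \frac{2 L}{L + \left(L^{2} + L\right)} = \frac{2 L}{L + \left(L + L^{2}\right)} = \frac{2 L}{L^{2} + 2 L}$)
$R{\left(3 \right)} \left(h{\left(3 \right)} + 15\right) = \left(-2 + 2 \cdot 3\right) \left(\frac{2}{2 + 3} + 15\right) = \left(-2 + 6\right) \left(\frac{2}{5} + 15\right) = 4 \left(2 \cdot \frac{1}{5} + 15\right) = 4 \left(\frac{2}{5} + 15\right) = 4 \cdot \frac{77}{5} = \frac{308}{5}$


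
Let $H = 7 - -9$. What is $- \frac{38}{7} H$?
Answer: $- \frac{608}{7} \approx -86.857$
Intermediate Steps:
$H = 16$ ($H = 7 + 9 = 16$)
$- \frac{38}{7} H = - \frac{38}{7} \cdot 16 = \left(-38\right) \frac{1}{7} \cdot 16 = \left(- \frac{38}{7}\right) 16 = - \frac{608}{7}$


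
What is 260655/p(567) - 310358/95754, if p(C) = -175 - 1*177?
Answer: -12534002443/16852704 ≈ -743.74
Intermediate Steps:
p(C) = -352 (p(C) = -175 - 177 = -352)
260655/p(567) - 310358/95754 = 260655/(-352) - 310358/95754 = 260655*(-1/352) - 310358*1/95754 = -260655/352 - 155179/47877 = -12534002443/16852704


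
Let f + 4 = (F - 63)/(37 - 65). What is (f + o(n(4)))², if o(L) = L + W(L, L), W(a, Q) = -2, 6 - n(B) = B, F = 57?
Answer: 2809/196 ≈ 14.332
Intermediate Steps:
n(B) = 6 - B
o(L) = -2 + L (o(L) = L - 2 = -2 + L)
f = -53/14 (f = -4 + (57 - 63)/(37 - 65) = -4 - 6/(-28) = -4 - 6*(-1/28) = -4 + 3/14 = -53/14 ≈ -3.7857)
(f + o(n(4)))² = (-53/14 + (-2 + (6 - 1*4)))² = (-53/14 + (-2 + (6 - 4)))² = (-53/14 + (-2 + 2))² = (-53/14 + 0)² = (-53/14)² = 2809/196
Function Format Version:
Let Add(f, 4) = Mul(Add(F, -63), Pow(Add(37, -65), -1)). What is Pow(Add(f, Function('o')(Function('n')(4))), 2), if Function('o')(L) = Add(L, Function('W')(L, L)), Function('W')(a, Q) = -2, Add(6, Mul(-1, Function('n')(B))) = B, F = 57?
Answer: Rational(2809, 196) ≈ 14.332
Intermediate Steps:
Function('n')(B) = Add(6, Mul(-1, B))
Function('o')(L) = Add(-2, L) (Function('o')(L) = Add(L, -2) = Add(-2, L))
f = Rational(-53, 14) (f = Add(-4, Mul(Add(57, -63), Pow(Add(37, -65), -1))) = Add(-4, Mul(-6, Pow(-28, -1))) = Add(-4, Mul(-6, Rational(-1, 28))) = Add(-4, Rational(3, 14)) = Rational(-53, 14) ≈ -3.7857)
Pow(Add(f, Function('o')(Function('n')(4))), 2) = Pow(Add(Rational(-53, 14), Add(-2, Add(6, Mul(-1, 4)))), 2) = Pow(Add(Rational(-53, 14), Add(-2, Add(6, -4))), 2) = Pow(Add(Rational(-53, 14), Add(-2, 2)), 2) = Pow(Add(Rational(-53, 14), 0), 2) = Pow(Rational(-53, 14), 2) = Rational(2809, 196)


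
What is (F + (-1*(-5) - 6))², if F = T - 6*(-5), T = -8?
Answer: 441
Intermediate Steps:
F = 22 (F = -8 - 6*(-5) = -8 + 30 = 22)
(F + (-1*(-5) - 6))² = (22 + (-1*(-5) - 6))² = (22 + (5 - 6))² = (22 - 1)² = 21² = 441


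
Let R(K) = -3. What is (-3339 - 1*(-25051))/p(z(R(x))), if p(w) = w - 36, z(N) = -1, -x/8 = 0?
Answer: -21712/37 ≈ -586.81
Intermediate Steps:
x = 0 (x = -8*0 = 0)
p(w) = -36 + w
(-3339 - 1*(-25051))/p(z(R(x))) = (-3339 - 1*(-25051))/(-36 - 1) = (-3339 + 25051)/(-37) = 21712*(-1/37) = -21712/37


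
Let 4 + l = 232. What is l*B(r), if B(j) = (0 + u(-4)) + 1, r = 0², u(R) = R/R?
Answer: 456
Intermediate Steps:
l = 228 (l = -4 + 232 = 228)
u(R) = 1
r = 0
B(j) = 2 (B(j) = (0 + 1) + 1 = 1 + 1 = 2)
l*B(r) = 228*2 = 456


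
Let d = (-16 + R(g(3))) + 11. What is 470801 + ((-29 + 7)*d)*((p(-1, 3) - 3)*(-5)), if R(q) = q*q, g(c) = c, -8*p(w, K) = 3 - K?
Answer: 469481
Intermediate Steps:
p(w, K) = -3/8 + K/8 (p(w, K) = -(3 - K)/8 = -3/8 + K/8)
R(q) = q**2
d = 4 (d = (-16 + 3**2) + 11 = (-16 + 9) + 11 = -7 + 11 = 4)
470801 + ((-29 + 7)*d)*((p(-1, 3) - 3)*(-5)) = 470801 + ((-29 + 7)*4)*(((-3/8 + (1/8)*3) - 3)*(-5)) = 470801 + (-22*4)*(((-3/8 + 3/8) - 3)*(-5)) = 470801 - 88*(0 - 3)*(-5) = 470801 - (-264)*(-5) = 470801 - 88*15 = 470801 - 1320 = 469481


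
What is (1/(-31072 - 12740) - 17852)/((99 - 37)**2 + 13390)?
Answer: -782131825/755056008 ≈ -1.0359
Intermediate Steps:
(1/(-31072 - 12740) - 17852)/((99 - 37)**2 + 13390) = (1/(-43812) - 17852)/(62**2 + 13390) = (-1/43812 - 17852)/(3844 + 13390) = -782131825/43812/17234 = -782131825/43812*1/17234 = -782131825/755056008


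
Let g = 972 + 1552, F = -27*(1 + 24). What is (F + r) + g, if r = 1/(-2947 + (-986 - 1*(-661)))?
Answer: 6049927/3272 ≈ 1849.0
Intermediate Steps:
F = -675 (F = -27*25 = -675)
g = 2524
r = -1/3272 (r = 1/(-2947 + (-986 + 661)) = 1/(-2947 - 325) = 1/(-3272) = -1/3272 ≈ -0.00030562)
(F + r) + g = (-675 - 1/3272) + 2524 = -2208601/3272 + 2524 = 6049927/3272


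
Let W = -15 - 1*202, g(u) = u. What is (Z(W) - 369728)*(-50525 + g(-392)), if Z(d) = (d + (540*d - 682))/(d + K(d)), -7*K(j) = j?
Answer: 112758700603/6 ≈ 1.8793e+10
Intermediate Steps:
K(j) = -j/7
W = -217 (W = -15 - 202 = -217)
Z(d) = 7*(-682 + 541*d)/(6*d) (Z(d) = (d + (540*d - 682))/(d - d/7) = (d + (-682 + 540*d))/((6*d/7)) = (-682 + 541*d)*(7/(6*d)) = 7*(-682 + 541*d)/(6*d))
(Z(W) - 369728)*(-50525 + g(-392)) = ((7/6)*(-682 + 541*(-217))/(-217) - 369728)*(-50525 - 392) = ((7/6)*(-1/217)*(-682 - 117397) - 369728)*(-50917) = ((7/6)*(-1/217)*(-118079) - 369728)*(-50917) = (3809/6 - 369728)*(-50917) = -2214559/6*(-50917) = 112758700603/6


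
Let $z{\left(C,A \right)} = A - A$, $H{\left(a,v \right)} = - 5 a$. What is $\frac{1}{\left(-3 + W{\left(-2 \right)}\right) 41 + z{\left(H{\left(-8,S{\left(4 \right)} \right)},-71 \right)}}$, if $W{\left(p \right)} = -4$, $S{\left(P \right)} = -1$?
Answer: $- \frac{1}{287} \approx -0.0034843$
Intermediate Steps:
$z{\left(C,A \right)} = 0$
$\frac{1}{\left(-3 + W{\left(-2 \right)}\right) 41 + z{\left(H{\left(-8,S{\left(4 \right)} \right)},-71 \right)}} = \frac{1}{\left(-3 - 4\right) 41 + 0} = \frac{1}{\left(-7\right) 41 + 0} = \frac{1}{-287 + 0} = \frac{1}{-287} = - \frac{1}{287}$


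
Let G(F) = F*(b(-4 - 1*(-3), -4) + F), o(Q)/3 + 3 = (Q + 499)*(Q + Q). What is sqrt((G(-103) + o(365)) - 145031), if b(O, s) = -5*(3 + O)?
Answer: sqrt(1758759) ≈ 1326.2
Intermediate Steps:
b(O, s) = -15 - 5*O
o(Q) = -9 + 6*Q*(499 + Q) (o(Q) = -9 + 3*((Q + 499)*(Q + Q)) = -9 + 3*((499 + Q)*(2*Q)) = -9 + 3*(2*Q*(499 + Q)) = -9 + 6*Q*(499 + Q))
G(F) = F*(-10 + F) (G(F) = F*((-15 - 5*(-4 - 1*(-3))) + F) = F*((-15 - 5*(-4 + 3)) + F) = F*((-15 - 5*(-1)) + F) = F*((-15 + 5) + F) = F*(-10 + F))
sqrt((G(-103) + o(365)) - 145031) = sqrt((-103*(-10 - 103) + (-9 + 6*365**2 + 2994*365)) - 145031) = sqrt((-103*(-113) + (-9 + 6*133225 + 1092810)) - 145031) = sqrt((11639 + (-9 + 799350 + 1092810)) - 145031) = sqrt((11639 + 1892151) - 145031) = sqrt(1903790 - 145031) = sqrt(1758759)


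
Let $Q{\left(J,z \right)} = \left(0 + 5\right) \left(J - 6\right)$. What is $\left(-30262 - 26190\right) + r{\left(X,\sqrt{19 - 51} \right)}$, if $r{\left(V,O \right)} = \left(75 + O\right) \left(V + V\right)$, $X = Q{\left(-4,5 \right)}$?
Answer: $-63952 - 400 i \sqrt{2} \approx -63952.0 - 565.69 i$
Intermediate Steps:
$Q{\left(J,z \right)} = -30 + 5 J$ ($Q{\left(J,z \right)} = 5 \left(-6 + J\right) = -30 + 5 J$)
$X = -50$ ($X = -30 + 5 \left(-4\right) = -30 - 20 = -50$)
$r{\left(V,O \right)} = 2 V \left(75 + O\right)$ ($r{\left(V,O \right)} = \left(75 + O\right) 2 V = 2 V \left(75 + O\right)$)
$\left(-30262 - 26190\right) + r{\left(X,\sqrt{19 - 51} \right)} = \left(-30262 - 26190\right) + 2 \left(-50\right) \left(75 + \sqrt{19 - 51}\right) = -56452 + 2 \left(-50\right) \left(75 + \sqrt{-32}\right) = -56452 + 2 \left(-50\right) \left(75 + 4 i \sqrt{2}\right) = -56452 - \left(7500 + 400 i \sqrt{2}\right) = -63952 - 400 i \sqrt{2}$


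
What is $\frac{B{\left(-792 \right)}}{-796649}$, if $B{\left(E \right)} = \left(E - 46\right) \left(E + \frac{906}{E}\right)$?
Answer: $- \frac{43867205}{52578834} \approx -0.83431$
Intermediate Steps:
$B{\left(E \right)} = \left(-46 + E\right) \left(E + \frac{906}{E}\right)$
$\frac{B{\left(-792 \right)}}{-796649} = \frac{906 + \left(-792\right)^{2} - \frac{41676}{-792} - -36432}{-796649} = \left(906 + 627264 - - \frac{3473}{66} + 36432\right) \left(- \frac{1}{796649}\right) = \left(906 + 627264 + \frac{3473}{66} + 36432\right) \left(- \frac{1}{796649}\right) = \frac{43867205}{66} \left(- \frac{1}{796649}\right) = - \frac{43867205}{52578834}$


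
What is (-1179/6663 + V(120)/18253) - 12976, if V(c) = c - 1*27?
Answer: -526052877964/40539913 ≈ -12976.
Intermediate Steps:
V(c) = -27 + c (V(c) = c - 27 = -27 + c)
(-1179/6663 + V(120)/18253) - 12976 = (-1179/6663 + (-27 + 120)/18253) - 12976 = (-1179*1/6663 + 93*(1/18253)) - 12976 = (-393/2221 + 93/18253) - 12976 = -6966876/40539913 - 12976 = -526052877964/40539913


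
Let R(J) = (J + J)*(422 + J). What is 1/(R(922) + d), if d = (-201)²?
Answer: 1/2518737 ≈ 3.9702e-7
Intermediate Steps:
R(J) = 2*J*(422 + J) (R(J) = (2*J)*(422 + J) = 2*J*(422 + J))
d = 40401
1/(R(922) + d) = 1/(2*922*(422 + 922) + 40401) = 1/(2*922*1344 + 40401) = 1/(2478336 + 40401) = 1/2518737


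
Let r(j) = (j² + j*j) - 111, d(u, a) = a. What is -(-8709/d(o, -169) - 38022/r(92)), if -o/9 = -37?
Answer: -140033535/2842073 ≈ -49.272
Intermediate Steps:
o = 333 (o = -9*(-37) = 333)
r(j) = -111 + 2*j² (r(j) = (j² + j²) - 111 = 2*j² - 111 = -111 + 2*j²)
-(-8709/d(o, -169) - 38022/r(92)) = -(-8709/(-169) - 38022/(-111 + 2*92²)) = -(-8709*(-1/169) - 38022/(-111 + 2*8464)) = -(8709/169 - 38022/(-111 + 16928)) = -(8709/169 - 38022/16817) = -1*140033535/2842073 = -140033535/2842073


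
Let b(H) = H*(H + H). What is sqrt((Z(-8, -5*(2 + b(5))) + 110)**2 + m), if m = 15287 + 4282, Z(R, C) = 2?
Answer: sqrt(32113) ≈ 179.20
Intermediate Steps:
b(H) = 2*H**2 (b(H) = H*(2*H) = 2*H**2)
m = 19569
sqrt((Z(-8, -5*(2 + b(5))) + 110)**2 + m) = sqrt((2 + 110)**2 + 19569) = sqrt(112**2 + 19569) = sqrt(12544 + 19569) = sqrt(32113)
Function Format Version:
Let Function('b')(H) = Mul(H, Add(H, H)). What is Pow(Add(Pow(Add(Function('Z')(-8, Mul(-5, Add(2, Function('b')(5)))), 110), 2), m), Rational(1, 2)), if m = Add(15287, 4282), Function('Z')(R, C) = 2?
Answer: Pow(32113, Rational(1, 2)) ≈ 179.20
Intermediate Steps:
Function('b')(H) = Mul(2, Pow(H, 2)) (Function('b')(H) = Mul(H, Mul(2, H)) = Mul(2, Pow(H, 2)))
m = 19569
Pow(Add(Pow(Add(Function('Z')(-8, Mul(-5, Add(2, Function('b')(5)))), 110), 2), m), Rational(1, 2)) = Pow(Add(Pow(Add(2, 110), 2), 19569), Rational(1, 2)) = Pow(Add(Pow(112, 2), 19569), Rational(1, 2)) = Pow(Add(12544, 19569), Rational(1, 2)) = Pow(32113, Rational(1, 2))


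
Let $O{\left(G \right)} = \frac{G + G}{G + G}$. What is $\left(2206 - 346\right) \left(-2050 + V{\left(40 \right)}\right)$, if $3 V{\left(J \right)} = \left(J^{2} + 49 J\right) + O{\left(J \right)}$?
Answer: $-1605180$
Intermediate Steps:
$O{\left(G \right)} = 1$ ($O{\left(G \right)} = \frac{2 G}{2 G} = 2 G \frac{1}{2 G} = 1$)
$V{\left(J \right)} = \frac{1}{3} + \frac{J^{2}}{3} + \frac{49 J}{3}$ ($V{\left(J \right)} = \frac{\left(J^{2} + 49 J\right) + 1}{3} = \frac{1 + J^{2} + 49 J}{3} = \frac{1}{3} + \frac{J^{2}}{3} + \frac{49 J}{3}$)
$\left(2206 - 346\right) \left(-2050 + V{\left(40 \right)}\right) = \left(2206 - 346\right) \left(-2050 + \left(\frac{1}{3} + \frac{40^{2}}{3} + \frac{49}{3} \cdot 40\right)\right) = 1860 \left(-2050 + \left(\frac{1}{3} + \frac{1}{3} \cdot 1600 + \frac{1960}{3}\right)\right) = 1860 \left(-2050 + \left(\frac{1}{3} + \frac{1600}{3} + \frac{1960}{3}\right)\right) = 1860 \left(-2050 + 1187\right) = 1860 \left(-863\right) = -1605180$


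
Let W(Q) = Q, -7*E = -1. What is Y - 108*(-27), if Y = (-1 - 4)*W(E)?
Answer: 20407/7 ≈ 2915.3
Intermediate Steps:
E = ⅐ (E = -⅐*(-1) = ⅐ ≈ 0.14286)
Y = -5/7 (Y = (-1 - 4)*(⅐) = -5*⅐ = -5/7 ≈ -0.71429)
Y - 108*(-27) = -5/7 - 108*(-27) = -5/7 + 2916 = 20407/7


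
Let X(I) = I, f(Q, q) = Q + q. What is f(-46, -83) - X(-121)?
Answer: -8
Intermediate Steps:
f(-46, -83) - X(-121) = (-46 - 83) - 1*(-121) = -129 + 121 = -8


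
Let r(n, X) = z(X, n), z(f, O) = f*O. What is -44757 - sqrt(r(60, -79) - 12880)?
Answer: -44757 - 2*I*sqrt(4405) ≈ -44757.0 - 132.74*I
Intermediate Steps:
z(f, O) = O*f
r(n, X) = X*n (r(n, X) = n*X = X*n)
-44757 - sqrt(r(60, -79) - 12880) = -44757 - sqrt(-79*60 - 12880) = -44757 - sqrt(-4740 - 12880) = -44757 - sqrt(-17620) = -44757 - 2*I*sqrt(4405)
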